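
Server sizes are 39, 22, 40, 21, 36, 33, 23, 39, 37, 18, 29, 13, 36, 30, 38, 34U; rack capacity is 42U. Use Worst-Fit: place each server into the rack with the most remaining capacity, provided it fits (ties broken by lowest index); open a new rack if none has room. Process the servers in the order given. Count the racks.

39U → rack 1 (remaining 3U)
22U → rack 2 (remaining 20U)
40U → rack 3 (remaining 2U)
21U → rack 4 (remaining 21U)
36U → rack 5 (remaining 6U)
33U → rack 6 (remaining 9U)
23U → rack 7 (remaining 19U)
39U → rack 8 (remaining 3U)
37U → rack 9 (remaining 5U)
18U → rack 4 (remaining 3U)
29U → rack 10 (remaining 13U)
13U → rack 2 (remaining 7U)
36U → rack 11 (remaining 6U)
30U → rack 12 (remaining 12U)
38U → rack 13 (remaining 4U)
34U → rack 14 (remaining 8U)
Final racks: [39] [22,13] [40] [21,18] [36] [33] [23] [39] [37] [29] [36] [30] [38] [34].

14 racks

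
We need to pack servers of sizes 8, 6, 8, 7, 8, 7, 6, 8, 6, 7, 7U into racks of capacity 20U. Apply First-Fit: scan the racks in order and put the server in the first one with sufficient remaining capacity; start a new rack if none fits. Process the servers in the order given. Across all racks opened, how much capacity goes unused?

22

rack 1: place 8U, 12U left
rack 1: place 6U, 6U left
rack 2: place 8U, 12U left
rack 2: place 7U, 5U left
rack 3: place 8U, 12U left
rack 3: place 7U, 5U left
rack 1: place 6U, 0U left
rack 4: place 8U, 12U left
rack 4: place 6U, 6U left
rack 5: place 7U, 13U left
rack 5: place 7U, 6U left
5 racks × 20U = 100U; used 78U; unused 22U.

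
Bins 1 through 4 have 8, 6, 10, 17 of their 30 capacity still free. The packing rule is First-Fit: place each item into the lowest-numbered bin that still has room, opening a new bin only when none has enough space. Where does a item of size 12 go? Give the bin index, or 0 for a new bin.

4

Bins with room: bin 4 (17).
The first with room is bin 4.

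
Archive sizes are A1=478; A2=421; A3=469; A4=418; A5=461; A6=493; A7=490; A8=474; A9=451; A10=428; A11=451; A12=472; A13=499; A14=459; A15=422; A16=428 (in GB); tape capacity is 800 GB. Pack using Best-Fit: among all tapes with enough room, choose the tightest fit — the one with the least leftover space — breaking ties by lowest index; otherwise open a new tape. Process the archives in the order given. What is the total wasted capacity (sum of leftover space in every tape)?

5486

A1 (478 GB) → tape 1 (remaining 322 GB)
A2 (421 GB) → tape 2 (remaining 379 GB)
A3 (469 GB) → tape 3 (remaining 331 GB)
A4 (418 GB) → tape 4 (remaining 382 GB)
A5 (461 GB) → tape 5 (remaining 339 GB)
A6 (493 GB) → tape 6 (remaining 307 GB)
A7 (490 GB) → tape 7 (remaining 310 GB)
A8 (474 GB) → tape 8 (remaining 326 GB)
A9 (451 GB) → tape 9 (remaining 349 GB)
A10 (428 GB) → tape 10 (remaining 372 GB)
A11 (451 GB) → tape 11 (remaining 349 GB)
A12 (472 GB) → tape 12 (remaining 328 GB)
A13 (499 GB) → tape 13 (remaining 301 GB)
A14 (459 GB) → tape 14 (remaining 341 GB)
A15 (422 GB) → tape 15 (remaining 378 GB)
A16 (428 GB) → tape 16 (remaining 372 GB)
16 tapes × 800 GB = 12800 GB; used 7314 GB; unused 5486 GB.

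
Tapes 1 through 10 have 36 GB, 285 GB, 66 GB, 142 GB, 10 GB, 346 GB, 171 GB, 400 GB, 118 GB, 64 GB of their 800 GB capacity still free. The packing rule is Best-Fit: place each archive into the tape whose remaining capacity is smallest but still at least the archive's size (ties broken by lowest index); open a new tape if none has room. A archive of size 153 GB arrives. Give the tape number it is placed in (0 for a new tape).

Tapes with room: tape 2 (285 GB), tape 6 (346 GB), tape 7 (171 GB), tape 8 (400 GB).
Tightest fit is tape 7 with 171 GB free.

7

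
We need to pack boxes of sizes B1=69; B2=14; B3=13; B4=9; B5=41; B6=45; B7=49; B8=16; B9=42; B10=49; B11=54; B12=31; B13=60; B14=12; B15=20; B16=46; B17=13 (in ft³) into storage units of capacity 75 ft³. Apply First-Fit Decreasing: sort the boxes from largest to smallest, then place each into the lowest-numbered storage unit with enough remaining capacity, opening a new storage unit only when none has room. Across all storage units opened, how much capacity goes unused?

92

Sorted descending: 69, 60, 54, 49, 49, 46, 45, 42, 41, 31, 20, 16, 14, 13, 13, 12, 9.
Put 69 ft³ in storage unit 1; 6 ft³ remain.
Put 60 ft³ in storage unit 2; 15 ft³ remain.
Put 54 ft³ in storage unit 3; 21 ft³ remain.
Put 49 ft³ in storage unit 4; 26 ft³ remain.
Put 49 ft³ in storage unit 5; 26 ft³ remain.
Put 46 ft³ in storage unit 6; 29 ft³ remain.
Put 45 ft³ in storage unit 7; 30 ft³ remain.
Put 42 ft³ in storage unit 8; 33 ft³ remain.
Put 41 ft³ in storage unit 9; 34 ft³ remain.
Put 31 ft³ in storage unit 8; 2 ft³ remain.
Put 20 ft³ in storage unit 3; 1 ft³ remain.
Put 16 ft³ in storage unit 4; 10 ft³ remain.
Put 14 ft³ in storage unit 2; 1 ft³ remain.
Put 13 ft³ in storage unit 5; 13 ft³ remain.
Put 13 ft³ in storage unit 5; 0 ft³ remain.
Put 12 ft³ in storage unit 6; 17 ft³ remain.
Put 9 ft³ in storage unit 4; 1 ft³ remain.
9 storage units × 75 ft³ = 675 ft³; used 583 ft³; unused 92 ft³.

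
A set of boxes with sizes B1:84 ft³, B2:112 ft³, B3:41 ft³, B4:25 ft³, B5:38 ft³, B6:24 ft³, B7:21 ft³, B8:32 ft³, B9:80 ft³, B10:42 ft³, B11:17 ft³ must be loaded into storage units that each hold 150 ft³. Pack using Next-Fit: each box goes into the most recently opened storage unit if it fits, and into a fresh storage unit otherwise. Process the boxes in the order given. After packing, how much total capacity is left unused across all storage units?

234

B1 (84 ft³) → storage unit 1 (remaining 66 ft³)
B2 (112 ft³) → storage unit 2 (remaining 38 ft³)
B3 (41 ft³) → storage unit 3 (remaining 109 ft³)
B4 (25 ft³) → storage unit 3 (remaining 84 ft³)
B5 (38 ft³) → storage unit 3 (remaining 46 ft³)
B6 (24 ft³) → storage unit 3 (remaining 22 ft³)
B7 (21 ft³) → storage unit 3 (remaining 1 ft³)
B8 (32 ft³) → storage unit 4 (remaining 118 ft³)
B9 (80 ft³) → storage unit 4 (remaining 38 ft³)
B10 (42 ft³) → storage unit 5 (remaining 108 ft³)
B11 (17 ft³) → storage unit 5 (remaining 91 ft³)
5 storage units × 150 ft³ = 750 ft³; used 516 ft³; unused 234 ft³.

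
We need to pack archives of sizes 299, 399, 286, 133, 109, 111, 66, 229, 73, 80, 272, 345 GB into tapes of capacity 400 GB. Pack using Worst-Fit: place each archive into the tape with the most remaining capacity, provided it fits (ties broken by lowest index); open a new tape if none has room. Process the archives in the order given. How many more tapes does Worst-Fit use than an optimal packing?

Worst-Fit: [299,80] [399] [286,66] [133,109,111] [229,73] [272] [345] → 7 tapes.
Total size 2402 GB; any packing needs at least ⌈2402/400⌉ = 7 tapes.
So 7 is already optimal.

0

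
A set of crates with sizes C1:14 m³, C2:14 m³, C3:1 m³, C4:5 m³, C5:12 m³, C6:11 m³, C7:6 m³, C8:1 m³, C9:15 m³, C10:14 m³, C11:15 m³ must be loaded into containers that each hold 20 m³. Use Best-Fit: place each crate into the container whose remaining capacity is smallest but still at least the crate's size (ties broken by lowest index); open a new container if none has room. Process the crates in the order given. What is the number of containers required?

7

container 1: place C1 (14 m³), 6 m³ left
container 2: place C2 (14 m³), 6 m³ left
container 1: place C3 (1 m³), 5 m³ left
container 1: place C4 (5 m³), 0 m³ left
container 3: place C5 (12 m³), 8 m³ left
container 4: place C6 (11 m³), 9 m³ left
container 2: place C7 (6 m³), 0 m³ left
container 3: place C8 (1 m³), 7 m³ left
container 5: place C9 (15 m³), 5 m³ left
container 6: place C10 (14 m³), 6 m³ left
container 7: place C11 (15 m³), 5 m³ left
Final containers: [14,1,5] [14,6] [12,1] [11] [15] [14] [15].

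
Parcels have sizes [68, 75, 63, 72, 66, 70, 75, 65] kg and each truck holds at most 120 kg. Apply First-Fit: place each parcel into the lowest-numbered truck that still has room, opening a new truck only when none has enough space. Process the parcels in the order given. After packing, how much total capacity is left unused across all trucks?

68 kg → truck 1 (remaining 52 kg)
75 kg → truck 2 (remaining 45 kg)
63 kg → truck 3 (remaining 57 kg)
72 kg → truck 4 (remaining 48 kg)
66 kg → truck 5 (remaining 54 kg)
70 kg → truck 6 (remaining 50 kg)
75 kg → truck 7 (remaining 45 kg)
65 kg → truck 8 (remaining 55 kg)
8 trucks × 120 kg = 960 kg; used 554 kg; unused 406 kg.

406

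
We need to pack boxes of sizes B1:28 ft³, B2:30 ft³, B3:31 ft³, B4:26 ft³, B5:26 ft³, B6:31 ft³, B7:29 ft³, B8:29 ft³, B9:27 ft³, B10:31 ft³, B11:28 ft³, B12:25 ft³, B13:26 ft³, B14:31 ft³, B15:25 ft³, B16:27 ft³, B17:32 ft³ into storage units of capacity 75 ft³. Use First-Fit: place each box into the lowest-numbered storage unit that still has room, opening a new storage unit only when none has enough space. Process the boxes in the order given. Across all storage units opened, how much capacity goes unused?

193

Put B1 (28 ft³) in storage unit 1; 47 ft³ remain.
Put B2 (30 ft³) in storage unit 1; 17 ft³ remain.
Put B3 (31 ft³) in storage unit 2; 44 ft³ remain.
Put B4 (26 ft³) in storage unit 2; 18 ft³ remain.
Put B5 (26 ft³) in storage unit 3; 49 ft³ remain.
Put B6 (31 ft³) in storage unit 3; 18 ft³ remain.
Put B7 (29 ft³) in storage unit 4; 46 ft³ remain.
Put B8 (29 ft³) in storage unit 4; 17 ft³ remain.
Put B9 (27 ft³) in storage unit 5; 48 ft³ remain.
Put B10 (31 ft³) in storage unit 5; 17 ft³ remain.
Put B11 (28 ft³) in storage unit 6; 47 ft³ remain.
Put B12 (25 ft³) in storage unit 6; 22 ft³ remain.
Put B13 (26 ft³) in storage unit 7; 49 ft³ remain.
Put B14 (31 ft³) in storage unit 7; 18 ft³ remain.
Put B15 (25 ft³) in storage unit 8; 50 ft³ remain.
Put B16 (27 ft³) in storage unit 8; 23 ft³ remain.
Put B17 (32 ft³) in storage unit 9; 43 ft³ remain.
9 storage units × 75 ft³ = 675 ft³; used 482 ft³; unused 193 ft³.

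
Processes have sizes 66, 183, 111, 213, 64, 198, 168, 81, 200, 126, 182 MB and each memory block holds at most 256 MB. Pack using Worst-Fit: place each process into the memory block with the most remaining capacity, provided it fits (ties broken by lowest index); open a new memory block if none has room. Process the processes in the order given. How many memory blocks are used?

8 memory blocks

66 MB → memory block 1 (remaining 190 MB)
183 MB → memory block 1 (remaining 7 MB)
111 MB → memory block 2 (remaining 145 MB)
213 MB → memory block 3 (remaining 43 MB)
64 MB → memory block 2 (remaining 81 MB)
198 MB → memory block 4 (remaining 58 MB)
168 MB → memory block 5 (remaining 88 MB)
81 MB → memory block 5 (remaining 7 MB)
200 MB → memory block 6 (remaining 56 MB)
126 MB → memory block 7 (remaining 130 MB)
182 MB → memory block 8 (remaining 74 MB)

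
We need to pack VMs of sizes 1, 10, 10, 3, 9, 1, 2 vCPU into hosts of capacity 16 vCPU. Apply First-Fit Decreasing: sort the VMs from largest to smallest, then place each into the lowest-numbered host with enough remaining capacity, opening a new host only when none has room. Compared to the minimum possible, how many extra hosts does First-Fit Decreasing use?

First-Fit Decreasing: [10,3,2,1] [10,1] [9] → 3 hosts.
Total size 36 vCPU; any packing needs at least ⌈36/16⌉ = 3 hosts.
So 3 is already optimal.

0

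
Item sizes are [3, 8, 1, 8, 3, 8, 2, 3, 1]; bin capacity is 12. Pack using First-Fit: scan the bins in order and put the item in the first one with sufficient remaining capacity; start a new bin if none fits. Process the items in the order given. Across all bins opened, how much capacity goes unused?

Put 3 in bin 1; 9 remain.
Put 8 in bin 1; 1 remain.
Put 1 in bin 1; 0 remain.
Put 8 in bin 2; 4 remain.
Put 3 in bin 2; 1 remain.
Put 8 in bin 3; 4 remain.
Put 2 in bin 3; 2 remain.
Put 3 in bin 4; 9 remain.
Put 1 in bin 2; 0 remain.
4 bins × 12 = 48; used 37; unused 11.

11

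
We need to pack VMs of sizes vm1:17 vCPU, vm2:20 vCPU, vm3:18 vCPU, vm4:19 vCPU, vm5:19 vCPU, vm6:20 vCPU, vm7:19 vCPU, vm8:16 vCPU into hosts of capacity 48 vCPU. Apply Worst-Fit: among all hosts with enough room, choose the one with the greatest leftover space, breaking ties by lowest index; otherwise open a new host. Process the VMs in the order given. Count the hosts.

Put vm1 (17 vCPU) in host 1; 31 vCPU remain.
Put vm2 (20 vCPU) in host 1; 11 vCPU remain.
Put vm3 (18 vCPU) in host 2; 30 vCPU remain.
Put vm4 (19 vCPU) in host 2; 11 vCPU remain.
Put vm5 (19 vCPU) in host 3; 29 vCPU remain.
Put vm6 (20 vCPU) in host 3; 9 vCPU remain.
Put vm7 (19 vCPU) in host 4; 29 vCPU remain.
Put vm8 (16 vCPU) in host 4; 13 vCPU remain.
Final hosts: [17,20] [18,19] [19,20] [19,16].

4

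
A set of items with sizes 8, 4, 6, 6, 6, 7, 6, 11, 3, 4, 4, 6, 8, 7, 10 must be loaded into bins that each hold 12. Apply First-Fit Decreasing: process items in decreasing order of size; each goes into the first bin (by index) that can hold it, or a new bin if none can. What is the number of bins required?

9

Sorted descending: 11, 10, 8, 8, 7, 7, 6, 6, 6, 6, 6, 4, 4, 4, 3.
11 → bin 1 (remaining 1)
10 → bin 2 (remaining 2)
8 → bin 3 (remaining 4)
8 → bin 4 (remaining 4)
7 → bin 5 (remaining 5)
7 → bin 6 (remaining 5)
6 → bin 7 (remaining 6)
6 → bin 7 (remaining 0)
6 → bin 8 (remaining 6)
6 → bin 8 (remaining 0)
6 → bin 9 (remaining 6)
4 → bin 3 (remaining 0)
4 → bin 4 (remaining 0)
4 → bin 5 (remaining 1)
3 → bin 6 (remaining 2)
Final bins: [11] [10] [8,4] [8,4] [7,4] [7,3] [6,6] [6,6] [6].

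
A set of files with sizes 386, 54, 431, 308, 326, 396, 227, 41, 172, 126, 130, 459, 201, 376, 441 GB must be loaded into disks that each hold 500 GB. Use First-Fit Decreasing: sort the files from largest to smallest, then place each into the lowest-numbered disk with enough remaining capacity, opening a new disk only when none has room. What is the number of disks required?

Sorted descending: 459, 441, 431, 396, 386, 376, 326, 308, 227, 201, 172, 130, 126, 54, 41.
459 GB → disk 1 (remaining 41 GB)
441 GB → disk 2 (remaining 59 GB)
431 GB → disk 3 (remaining 69 GB)
396 GB → disk 4 (remaining 104 GB)
386 GB → disk 5 (remaining 114 GB)
376 GB → disk 6 (remaining 124 GB)
326 GB → disk 7 (remaining 174 GB)
308 GB → disk 8 (remaining 192 GB)
227 GB → disk 9 (remaining 273 GB)
201 GB → disk 9 (remaining 72 GB)
172 GB → disk 7 (remaining 2 GB)
130 GB → disk 8 (remaining 62 GB)
126 GB → disk 10 (remaining 374 GB)
54 GB → disk 2 (remaining 5 GB)
41 GB → disk 1 (remaining 0 GB)
Final disks: [459,41] [441,54] [431] [396] [386] [376] [326,172] [308,130] [227,201] [126].

10 disks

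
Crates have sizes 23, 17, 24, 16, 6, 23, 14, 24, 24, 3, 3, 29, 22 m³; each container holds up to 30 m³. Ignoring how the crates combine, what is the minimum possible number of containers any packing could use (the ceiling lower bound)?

8 containers

Total size = 23 + 17 + 24 + 16 + 6 + 23 + 14 + 24 + 24 + 3 + 3 + 29 + 22 = 228 m³.
⌈228 / 30⌉ = 8.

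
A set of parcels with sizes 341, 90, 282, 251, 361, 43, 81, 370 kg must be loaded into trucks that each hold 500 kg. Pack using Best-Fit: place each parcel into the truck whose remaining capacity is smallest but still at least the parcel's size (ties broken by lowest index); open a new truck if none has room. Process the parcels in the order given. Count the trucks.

5 trucks

341 kg → truck 1 (remaining 159 kg)
90 kg → truck 1 (remaining 69 kg)
282 kg → truck 2 (remaining 218 kg)
251 kg → truck 3 (remaining 249 kg)
361 kg → truck 4 (remaining 139 kg)
43 kg → truck 1 (remaining 26 kg)
81 kg → truck 4 (remaining 58 kg)
370 kg → truck 5 (remaining 130 kg)
Final trucks: [341,90,43] [282] [251] [361,81] [370].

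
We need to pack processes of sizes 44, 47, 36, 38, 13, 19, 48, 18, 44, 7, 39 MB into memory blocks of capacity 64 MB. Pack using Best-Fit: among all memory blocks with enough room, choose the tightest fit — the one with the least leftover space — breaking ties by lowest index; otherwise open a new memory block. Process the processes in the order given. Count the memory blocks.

7 memory blocks

Put 44 MB in memory block 1; 20 MB remain.
Put 47 MB in memory block 2; 17 MB remain.
Put 36 MB in memory block 3; 28 MB remain.
Put 38 MB in memory block 4; 26 MB remain.
Put 13 MB in memory block 2; 4 MB remain.
Put 19 MB in memory block 1; 1 MB remain.
Put 48 MB in memory block 5; 16 MB remain.
Put 18 MB in memory block 4; 8 MB remain.
Put 44 MB in memory block 6; 20 MB remain.
Put 7 MB in memory block 4; 1 MB remain.
Put 39 MB in memory block 7; 25 MB remain.
Final memory blocks: [44,19] [47,13] [36] [38,18,7] [48] [44] [39].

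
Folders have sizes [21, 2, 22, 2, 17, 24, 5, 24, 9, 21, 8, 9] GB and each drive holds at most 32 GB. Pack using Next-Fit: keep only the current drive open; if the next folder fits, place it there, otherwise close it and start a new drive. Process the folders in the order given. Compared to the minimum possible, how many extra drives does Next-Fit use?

1

Next-Fit: [21,2] [22,2] [17] [24,5] [24] [9,21] [8,9] → 7 drives.
Total size 164 GB; any packing needs at least ⌈164/32⌉ = 6 drives.
An optimal packing achieves that bound: [24,8] [24,5,2] [22,9] [21,9,2] [21] [17] → 6 drives.
Excess: 7 − 6 = 1.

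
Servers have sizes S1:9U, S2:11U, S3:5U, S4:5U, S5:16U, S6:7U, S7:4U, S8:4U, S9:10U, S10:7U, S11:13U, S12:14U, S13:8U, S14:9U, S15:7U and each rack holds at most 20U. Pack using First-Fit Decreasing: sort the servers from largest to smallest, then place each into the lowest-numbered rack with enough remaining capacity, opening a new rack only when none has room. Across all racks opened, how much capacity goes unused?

Sorted descending: 16, 14, 13, 11, 10, 9, 9, 8, 7, 7, 7, 5, 5, 4, 4.
Put 16U in rack 1; 4U remain.
Put 14U in rack 2; 6U remain.
Put 13U in rack 3; 7U remain.
Put 11U in rack 4; 9U remain.
Put 10U in rack 5; 10U remain.
Put 9U in rack 4; 0U remain.
Put 9U in rack 5; 1U remain.
Put 8U in rack 6; 12U remain.
Put 7U in rack 3; 0U remain.
Put 7U in rack 6; 5U remain.
Put 7U in rack 7; 13U remain.
Put 5U in rack 2; 1U remain.
Put 5U in rack 6; 0U remain.
Put 4U in rack 1; 0U remain.
Put 4U in rack 7; 9U remain.
7 racks × 20U = 140U; used 129U; unused 11U.

11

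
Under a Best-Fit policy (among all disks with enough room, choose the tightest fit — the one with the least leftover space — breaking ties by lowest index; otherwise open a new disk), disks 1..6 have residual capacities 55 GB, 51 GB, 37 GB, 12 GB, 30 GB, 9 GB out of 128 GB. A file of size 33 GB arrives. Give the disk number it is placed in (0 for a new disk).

Disks with room: disk 1 (55 GB), disk 2 (51 GB), disk 3 (37 GB).
Tightest fit is disk 3 with 37 GB free.

3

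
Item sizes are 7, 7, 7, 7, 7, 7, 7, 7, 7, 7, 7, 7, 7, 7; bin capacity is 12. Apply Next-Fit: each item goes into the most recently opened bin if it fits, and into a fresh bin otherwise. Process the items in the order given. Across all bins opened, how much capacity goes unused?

70

Put 7 in bin 1; 5 remain.
Put 7 in bin 2; 5 remain.
Put 7 in bin 3; 5 remain.
Put 7 in bin 4; 5 remain.
Put 7 in bin 5; 5 remain.
Put 7 in bin 6; 5 remain.
Put 7 in bin 7; 5 remain.
Put 7 in bin 8; 5 remain.
Put 7 in bin 9; 5 remain.
Put 7 in bin 10; 5 remain.
Put 7 in bin 11; 5 remain.
Put 7 in bin 12; 5 remain.
Put 7 in bin 13; 5 remain.
Put 7 in bin 14; 5 remain.
14 bins × 12 = 168; used 98; unused 70.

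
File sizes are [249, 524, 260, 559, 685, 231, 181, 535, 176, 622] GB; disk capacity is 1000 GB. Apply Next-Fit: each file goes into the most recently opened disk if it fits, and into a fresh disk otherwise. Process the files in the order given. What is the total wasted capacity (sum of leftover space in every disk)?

978

disk 1: place 249 GB, 751 GB left
disk 1: place 524 GB, 227 GB left
disk 2: place 260 GB, 740 GB left
disk 2: place 559 GB, 181 GB left
disk 3: place 685 GB, 315 GB left
disk 3: place 231 GB, 84 GB left
disk 4: place 181 GB, 819 GB left
disk 4: place 535 GB, 284 GB left
disk 4: place 176 GB, 108 GB left
disk 5: place 622 GB, 378 GB left
5 disks × 1000 GB = 5000 GB; used 4022 GB; unused 978 GB.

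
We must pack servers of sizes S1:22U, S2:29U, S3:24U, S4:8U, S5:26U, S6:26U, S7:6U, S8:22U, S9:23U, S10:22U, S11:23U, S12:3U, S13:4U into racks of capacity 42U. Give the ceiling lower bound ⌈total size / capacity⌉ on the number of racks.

6

Total size = 22 + 29 + 24 + 8 + 26 + 26 + 6 + 22 + 23 + 22 + 23 + 3 + 4 = 238U.
⌈238 / 42⌉ = 6.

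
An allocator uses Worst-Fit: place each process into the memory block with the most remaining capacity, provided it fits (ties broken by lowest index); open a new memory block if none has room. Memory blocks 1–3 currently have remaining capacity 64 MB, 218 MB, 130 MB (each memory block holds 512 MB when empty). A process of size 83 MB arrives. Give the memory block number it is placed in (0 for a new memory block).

Memory blocks with room: memory block 2 (218 MB), memory block 3 (130 MB).
Most room is memory block 2 with 218 MB free.

2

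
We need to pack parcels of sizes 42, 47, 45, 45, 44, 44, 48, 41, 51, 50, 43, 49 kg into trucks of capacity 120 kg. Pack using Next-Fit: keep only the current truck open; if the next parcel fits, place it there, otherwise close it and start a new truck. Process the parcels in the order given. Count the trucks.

6

truck 1: place 42 kg, 78 kg left
truck 1: place 47 kg, 31 kg left
truck 2: place 45 kg, 75 kg left
truck 2: place 45 kg, 30 kg left
truck 3: place 44 kg, 76 kg left
truck 3: place 44 kg, 32 kg left
truck 4: place 48 kg, 72 kg left
truck 4: place 41 kg, 31 kg left
truck 5: place 51 kg, 69 kg left
truck 5: place 50 kg, 19 kg left
truck 6: place 43 kg, 77 kg left
truck 6: place 49 kg, 28 kg left
Final trucks: [42,47] [45,45] [44,44] [48,41] [51,50] [43,49].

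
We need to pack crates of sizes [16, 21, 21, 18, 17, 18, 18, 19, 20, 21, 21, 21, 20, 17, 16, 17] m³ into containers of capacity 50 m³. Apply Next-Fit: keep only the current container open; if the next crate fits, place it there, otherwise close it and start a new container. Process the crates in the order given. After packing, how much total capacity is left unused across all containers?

99

Put 16 m³ in container 1; 34 m³ remain.
Put 21 m³ in container 1; 13 m³ remain.
Put 21 m³ in container 2; 29 m³ remain.
Put 18 m³ in container 2; 11 m³ remain.
Put 17 m³ in container 3; 33 m³ remain.
Put 18 m³ in container 3; 15 m³ remain.
Put 18 m³ in container 4; 32 m³ remain.
Put 19 m³ in container 4; 13 m³ remain.
Put 20 m³ in container 5; 30 m³ remain.
Put 21 m³ in container 5; 9 m³ remain.
Put 21 m³ in container 6; 29 m³ remain.
Put 21 m³ in container 6; 8 m³ remain.
Put 20 m³ in container 7; 30 m³ remain.
Put 17 m³ in container 7; 13 m³ remain.
Put 16 m³ in container 8; 34 m³ remain.
Put 17 m³ in container 8; 17 m³ remain.
8 containers × 50 m³ = 400 m³; used 301 m³; unused 99 m³.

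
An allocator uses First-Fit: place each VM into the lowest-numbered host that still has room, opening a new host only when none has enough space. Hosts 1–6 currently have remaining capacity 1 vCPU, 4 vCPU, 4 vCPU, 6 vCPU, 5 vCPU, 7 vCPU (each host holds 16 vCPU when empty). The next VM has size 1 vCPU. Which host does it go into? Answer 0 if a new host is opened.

1

Hosts with room: host 1 (1 vCPU), host 2 (4 vCPU), host 3 (4 vCPU), host 4 (6 vCPU), host 5 (5 vCPU), host 6 (7 vCPU).
The first with room is host 1.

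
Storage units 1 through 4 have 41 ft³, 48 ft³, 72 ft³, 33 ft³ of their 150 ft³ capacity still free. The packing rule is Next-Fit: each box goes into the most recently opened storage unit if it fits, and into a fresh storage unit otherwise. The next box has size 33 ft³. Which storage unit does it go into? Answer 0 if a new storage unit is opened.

Next-Fit only looks at storage unit 4, which has 33 ft³ free.
33 ft³ fits there.

4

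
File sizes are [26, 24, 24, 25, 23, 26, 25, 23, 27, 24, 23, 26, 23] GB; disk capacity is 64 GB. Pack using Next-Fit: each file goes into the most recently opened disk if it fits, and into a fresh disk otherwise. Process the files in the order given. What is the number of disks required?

7

26 GB → disk 1 (remaining 38 GB)
24 GB → disk 1 (remaining 14 GB)
24 GB → disk 2 (remaining 40 GB)
25 GB → disk 2 (remaining 15 GB)
23 GB → disk 3 (remaining 41 GB)
26 GB → disk 3 (remaining 15 GB)
25 GB → disk 4 (remaining 39 GB)
23 GB → disk 4 (remaining 16 GB)
27 GB → disk 5 (remaining 37 GB)
24 GB → disk 5 (remaining 13 GB)
23 GB → disk 6 (remaining 41 GB)
26 GB → disk 6 (remaining 15 GB)
23 GB → disk 7 (remaining 41 GB)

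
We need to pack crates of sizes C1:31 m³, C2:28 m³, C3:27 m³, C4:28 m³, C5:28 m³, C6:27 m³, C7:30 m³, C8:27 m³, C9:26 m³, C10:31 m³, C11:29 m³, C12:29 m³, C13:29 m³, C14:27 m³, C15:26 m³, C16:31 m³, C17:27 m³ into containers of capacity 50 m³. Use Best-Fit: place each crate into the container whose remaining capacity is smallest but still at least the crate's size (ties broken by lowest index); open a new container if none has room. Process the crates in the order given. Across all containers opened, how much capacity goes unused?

C1 (31 m³) → container 1 (remaining 19 m³)
C2 (28 m³) → container 2 (remaining 22 m³)
C3 (27 m³) → container 3 (remaining 23 m³)
C4 (28 m³) → container 4 (remaining 22 m³)
C5 (28 m³) → container 5 (remaining 22 m³)
C6 (27 m³) → container 6 (remaining 23 m³)
C7 (30 m³) → container 7 (remaining 20 m³)
C8 (27 m³) → container 8 (remaining 23 m³)
C9 (26 m³) → container 9 (remaining 24 m³)
C10 (31 m³) → container 10 (remaining 19 m³)
C11 (29 m³) → container 11 (remaining 21 m³)
C12 (29 m³) → container 12 (remaining 21 m³)
C13 (29 m³) → container 13 (remaining 21 m³)
C14 (27 m³) → container 14 (remaining 23 m³)
C15 (26 m³) → container 15 (remaining 24 m³)
C16 (31 m³) → container 16 (remaining 19 m³)
C17 (27 m³) → container 17 (remaining 23 m³)
17 containers × 50 m³ = 850 m³; used 481 m³; unused 369 m³.

369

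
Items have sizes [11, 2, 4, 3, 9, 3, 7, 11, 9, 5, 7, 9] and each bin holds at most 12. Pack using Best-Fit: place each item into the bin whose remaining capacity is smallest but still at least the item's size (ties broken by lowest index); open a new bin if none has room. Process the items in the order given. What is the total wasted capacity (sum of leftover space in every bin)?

16

11 → bin 1 (remaining 1)
2 → bin 2 (remaining 10)
4 → bin 2 (remaining 6)
3 → bin 2 (remaining 3)
9 → bin 3 (remaining 3)
3 → bin 2 (remaining 0)
7 → bin 4 (remaining 5)
11 → bin 5 (remaining 1)
9 → bin 6 (remaining 3)
5 → bin 4 (remaining 0)
7 → bin 7 (remaining 5)
9 → bin 8 (remaining 3)
8 bins × 12 = 96; used 80; unused 16.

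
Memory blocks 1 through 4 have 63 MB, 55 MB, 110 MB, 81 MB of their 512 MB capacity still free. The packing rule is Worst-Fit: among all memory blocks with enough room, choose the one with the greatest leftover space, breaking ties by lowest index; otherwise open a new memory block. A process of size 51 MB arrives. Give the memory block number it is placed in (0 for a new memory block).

3

Memory blocks with room: memory block 1 (63 MB), memory block 2 (55 MB), memory block 3 (110 MB), memory block 4 (81 MB).
Most room is memory block 3 with 110 MB free.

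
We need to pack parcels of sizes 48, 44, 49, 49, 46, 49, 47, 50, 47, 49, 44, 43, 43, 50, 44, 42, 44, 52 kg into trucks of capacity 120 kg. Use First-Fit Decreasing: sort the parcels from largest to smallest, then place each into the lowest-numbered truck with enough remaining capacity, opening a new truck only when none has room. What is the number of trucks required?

9

Sorted descending: 52, 50, 50, 49, 49, 49, 49, 48, 47, 47, 46, 44, 44, 44, 44, 43, 43, 42.
52 kg → truck 1 (remaining 68 kg)
50 kg → truck 1 (remaining 18 kg)
50 kg → truck 2 (remaining 70 kg)
49 kg → truck 2 (remaining 21 kg)
49 kg → truck 3 (remaining 71 kg)
49 kg → truck 3 (remaining 22 kg)
49 kg → truck 4 (remaining 71 kg)
48 kg → truck 4 (remaining 23 kg)
47 kg → truck 5 (remaining 73 kg)
47 kg → truck 5 (remaining 26 kg)
46 kg → truck 6 (remaining 74 kg)
44 kg → truck 6 (remaining 30 kg)
44 kg → truck 7 (remaining 76 kg)
44 kg → truck 7 (remaining 32 kg)
44 kg → truck 8 (remaining 76 kg)
43 kg → truck 8 (remaining 33 kg)
43 kg → truck 9 (remaining 77 kg)
42 kg → truck 9 (remaining 35 kg)
Final trucks: [52,50] [50,49] [49,49] [49,48] [47,47] [46,44] [44,44] [44,43] [43,42].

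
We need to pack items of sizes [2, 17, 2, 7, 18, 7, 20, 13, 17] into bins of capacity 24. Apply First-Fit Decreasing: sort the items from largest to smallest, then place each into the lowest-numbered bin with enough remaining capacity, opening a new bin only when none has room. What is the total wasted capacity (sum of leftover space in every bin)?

17

Sorted descending: 20, 18, 17, 17, 13, 7, 7, 2, 2.
Put 20 in bin 1; 4 remain.
Put 18 in bin 2; 6 remain.
Put 17 in bin 3; 7 remain.
Put 17 in bin 4; 7 remain.
Put 13 in bin 5; 11 remain.
Put 7 in bin 3; 0 remain.
Put 7 in bin 4; 0 remain.
Put 2 in bin 1; 2 remain.
Put 2 in bin 1; 0 remain.
5 bins × 24 = 120; used 103; unused 17.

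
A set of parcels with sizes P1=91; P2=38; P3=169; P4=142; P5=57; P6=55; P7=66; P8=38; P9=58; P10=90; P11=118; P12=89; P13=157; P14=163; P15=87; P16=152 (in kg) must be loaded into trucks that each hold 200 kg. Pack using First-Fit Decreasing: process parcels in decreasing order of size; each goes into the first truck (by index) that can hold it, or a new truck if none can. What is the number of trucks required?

Sorted descending: 169, 163, 157, 152, 142, 118, 91, 90, 89, 87, 66, 58, 57, 55, 38, 38.
truck 1: place 169 kg, 31 kg left
truck 2: place 163 kg, 37 kg left
truck 3: place 157 kg, 43 kg left
truck 4: place 152 kg, 48 kg left
truck 5: place 142 kg, 58 kg left
truck 6: place 118 kg, 82 kg left
truck 7: place 91 kg, 109 kg left
truck 7: place 90 kg, 19 kg left
truck 8: place 89 kg, 111 kg left
truck 8: place 87 kg, 24 kg left
truck 6: place 66 kg, 16 kg left
truck 5: place 58 kg, 0 kg left
truck 9: place 57 kg, 143 kg left
truck 9: place 55 kg, 88 kg left
truck 3: place 38 kg, 5 kg left
truck 4: place 38 kg, 10 kg left

9 trucks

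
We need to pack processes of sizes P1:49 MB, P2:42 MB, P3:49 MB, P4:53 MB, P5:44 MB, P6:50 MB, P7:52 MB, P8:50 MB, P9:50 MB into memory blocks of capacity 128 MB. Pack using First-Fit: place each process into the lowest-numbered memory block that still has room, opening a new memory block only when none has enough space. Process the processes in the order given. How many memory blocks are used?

P1 (49 MB) → memory block 1 (remaining 79 MB)
P2 (42 MB) → memory block 1 (remaining 37 MB)
P3 (49 MB) → memory block 2 (remaining 79 MB)
P4 (53 MB) → memory block 2 (remaining 26 MB)
P5 (44 MB) → memory block 3 (remaining 84 MB)
P6 (50 MB) → memory block 3 (remaining 34 MB)
P7 (52 MB) → memory block 4 (remaining 76 MB)
P8 (50 MB) → memory block 4 (remaining 26 MB)
P9 (50 MB) → memory block 5 (remaining 78 MB)
Final memory blocks: [49,42] [49,53] [44,50] [52,50] [50].

5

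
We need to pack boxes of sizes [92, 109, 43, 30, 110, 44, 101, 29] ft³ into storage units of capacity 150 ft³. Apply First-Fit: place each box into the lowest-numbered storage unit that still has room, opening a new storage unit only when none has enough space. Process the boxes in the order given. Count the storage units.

92 ft³ → storage unit 1 (remaining 58 ft³)
109 ft³ → storage unit 2 (remaining 41 ft³)
43 ft³ → storage unit 1 (remaining 15 ft³)
30 ft³ → storage unit 2 (remaining 11 ft³)
110 ft³ → storage unit 3 (remaining 40 ft³)
44 ft³ → storage unit 4 (remaining 106 ft³)
101 ft³ → storage unit 4 (remaining 5 ft³)
29 ft³ → storage unit 3 (remaining 11 ft³)
Final storage units: [92,43] [109,30] [110,29] [44,101].

4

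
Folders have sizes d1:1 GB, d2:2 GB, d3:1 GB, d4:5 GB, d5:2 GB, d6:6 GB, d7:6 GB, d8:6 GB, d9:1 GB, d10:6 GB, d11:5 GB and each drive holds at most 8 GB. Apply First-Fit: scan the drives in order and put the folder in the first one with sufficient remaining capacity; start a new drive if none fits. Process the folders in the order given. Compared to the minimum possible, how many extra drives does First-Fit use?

1

First-Fit: [1,2,1,2,1] [5] [6] [6] [6] [6] [5] → 7 drives.
Total size 41 GB; any packing needs at least ⌈41/8⌉ = 6 drives.
An optimal packing achieves that bound: [6,2] [6,2] [6,1,1] [6,1] [5] [5] → 6 drives.
Excess: 7 − 6 = 1.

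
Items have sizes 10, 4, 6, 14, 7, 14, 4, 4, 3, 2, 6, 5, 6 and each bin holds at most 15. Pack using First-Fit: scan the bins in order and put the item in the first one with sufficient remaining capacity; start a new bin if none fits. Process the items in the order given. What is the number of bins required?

7 bins

Put 10 in bin 1; 5 remain.
Put 4 in bin 1; 1 remain.
Put 6 in bin 2; 9 remain.
Put 14 in bin 3; 1 remain.
Put 7 in bin 2; 2 remain.
Put 14 in bin 4; 1 remain.
Put 4 in bin 5; 11 remain.
Put 4 in bin 5; 7 remain.
Put 3 in bin 5; 4 remain.
Put 2 in bin 2; 0 remain.
Put 6 in bin 6; 9 remain.
Put 5 in bin 6; 4 remain.
Put 6 in bin 7; 9 remain.
Final bins: [10,4] [6,7,2] [14] [14] [4,4,3] [6,5] [6].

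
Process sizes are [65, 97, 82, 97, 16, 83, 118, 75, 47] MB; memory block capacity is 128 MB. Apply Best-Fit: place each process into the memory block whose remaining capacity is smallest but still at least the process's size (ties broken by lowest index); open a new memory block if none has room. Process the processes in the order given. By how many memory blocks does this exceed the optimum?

Best-Fit: [65] [97,16] [82] [97] [83] [118] [75,47] → 7 memory blocks.
7 processes exceed 64 MB (half the capacity), and no two of those can share a memory block, so at least 7 memory blocks are needed.
So 7 is already optimal.

0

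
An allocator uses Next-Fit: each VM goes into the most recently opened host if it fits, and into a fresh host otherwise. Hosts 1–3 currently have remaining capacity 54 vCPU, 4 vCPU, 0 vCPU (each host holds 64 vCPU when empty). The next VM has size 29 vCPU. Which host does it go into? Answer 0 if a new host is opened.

Next-Fit only looks at host 3, which has 0 vCPU free.
29 vCPU does not fit, so a new host is opened.

0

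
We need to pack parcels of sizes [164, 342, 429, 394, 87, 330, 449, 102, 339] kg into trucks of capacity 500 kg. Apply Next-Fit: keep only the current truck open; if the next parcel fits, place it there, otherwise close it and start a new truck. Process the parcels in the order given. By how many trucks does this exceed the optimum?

Next-Fit: [164] [342] [429] [394,87] [330] [449] [102,339] → 7 trucks.
Total size 2636 kg; any packing needs at least ⌈2636/500⌉ = 6 trucks.
An optimal packing achieves that bound: [449] [429] [394,102] [342,87] [339] [330,164] → 6 trucks.
Excess: 7 − 6 = 1.

1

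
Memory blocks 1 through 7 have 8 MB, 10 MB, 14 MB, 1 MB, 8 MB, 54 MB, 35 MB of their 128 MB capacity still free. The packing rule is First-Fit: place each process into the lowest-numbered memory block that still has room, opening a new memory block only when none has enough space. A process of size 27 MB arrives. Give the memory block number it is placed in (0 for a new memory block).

Memory blocks with room: memory block 6 (54 MB), memory block 7 (35 MB).
The first with room is memory block 6.

6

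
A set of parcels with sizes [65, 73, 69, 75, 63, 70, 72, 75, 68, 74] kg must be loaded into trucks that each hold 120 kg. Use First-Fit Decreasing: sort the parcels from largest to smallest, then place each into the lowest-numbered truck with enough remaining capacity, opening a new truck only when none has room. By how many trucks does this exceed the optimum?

First-Fit Decreasing: [75] [75] [74] [73] [72] [70] [69] [68] [65] [63] → 10 trucks.
10 parcels exceed 60 kg (half the capacity), and no two of those can share a truck, so at least 10 trucks are needed.
So 10 is already optimal.

0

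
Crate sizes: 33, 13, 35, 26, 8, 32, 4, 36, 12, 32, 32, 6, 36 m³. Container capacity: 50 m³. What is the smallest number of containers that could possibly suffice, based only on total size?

Total size = 33 + 13 + 35 + 26 + 8 + 32 + 4 + 36 + 12 + 32 + 32 + 6 + 36 = 305 m³.
⌈305 / 50⌉ = 7.

7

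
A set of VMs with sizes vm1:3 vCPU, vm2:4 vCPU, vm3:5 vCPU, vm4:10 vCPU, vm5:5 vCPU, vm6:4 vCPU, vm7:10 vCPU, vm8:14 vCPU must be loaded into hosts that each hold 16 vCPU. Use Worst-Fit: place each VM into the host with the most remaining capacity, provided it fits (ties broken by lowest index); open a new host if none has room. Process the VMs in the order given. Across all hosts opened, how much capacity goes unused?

host 1: place vm1 (3 vCPU), 13 vCPU left
host 1: place vm2 (4 vCPU), 9 vCPU left
host 1: place vm3 (5 vCPU), 4 vCPU left
host 2: place vm4 (10 vCPU), 6 vCPU left
host 2: place vm5 (5 vCPU), 1 vCPU left
host 1: place vm6 (4 vCPU), 0 vCPU left
host 3: place vm7 (10 vCPU), 6 vCPU left
host 4: place vm8 (14 vCPU), 2 vCPU left
4 hosts × 16 vCPU = 64 vCPU; used 55 vCPU; unused 9 vCPU.

9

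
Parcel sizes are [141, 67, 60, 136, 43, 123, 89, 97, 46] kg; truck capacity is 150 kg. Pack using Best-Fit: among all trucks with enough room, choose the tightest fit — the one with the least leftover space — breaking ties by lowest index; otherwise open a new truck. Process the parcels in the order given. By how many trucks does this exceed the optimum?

Best-Fit: [141] [67,60] [136] [43,89] [123] [97,46] → 6 trucks.
Total size 802 kg; any packing needs at least ⌈802/150⌉ = 6 trucks.
So 6 is already optimal.

0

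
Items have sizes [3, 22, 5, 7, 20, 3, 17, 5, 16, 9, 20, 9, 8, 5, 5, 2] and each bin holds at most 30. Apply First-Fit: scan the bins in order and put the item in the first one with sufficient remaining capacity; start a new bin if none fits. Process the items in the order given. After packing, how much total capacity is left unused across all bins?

24

3 → bin 1 (remaining 27)
22 → bin 1 (remaining 5)
5 → bin 1 (remaining 0)
7 → bin 2 (remaining 23)
20 → bin 2 (remaining 3)
3 → bin 2 (remaining 0)
17 → bin 3 (remaining 13)
5 → bin 3 (remaining 8)
16 → bin 4 (remaining 14)
9 → bin 4 (remaining 5)
20 → bin 5 (remaining 10)
9 → bin 5 (remaining 1)
8 → bin 3 (remaining 0)
5 → bin 4 (remaining 0)
5 → bin 6 (remaining 25)
2 → bin 6 (remaining 23)
6 bins × 30 = 180; used 156; unused 24.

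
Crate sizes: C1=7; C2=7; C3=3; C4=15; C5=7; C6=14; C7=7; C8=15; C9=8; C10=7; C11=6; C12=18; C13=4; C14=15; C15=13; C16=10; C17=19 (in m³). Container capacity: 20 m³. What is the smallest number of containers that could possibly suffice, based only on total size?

9 containers

Total size = 7 + 7 + 3 + 15 + 7 + 14 + 7 + 15 + 8 + 7 + 6 + 18 + 4 + 15 + 13 + 10 + 19 = 175 m³.
⌈175 / 20⌉ = 9.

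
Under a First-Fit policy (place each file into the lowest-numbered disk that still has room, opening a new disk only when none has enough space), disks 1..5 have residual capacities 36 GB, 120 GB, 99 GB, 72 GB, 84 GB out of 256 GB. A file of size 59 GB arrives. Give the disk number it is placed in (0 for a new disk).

2

Disks with room: disk 2 (120 GB), disk 3 (99 GB), disk 4 (72 GB), disk 5 (84 GB).
The first with room is disk 2.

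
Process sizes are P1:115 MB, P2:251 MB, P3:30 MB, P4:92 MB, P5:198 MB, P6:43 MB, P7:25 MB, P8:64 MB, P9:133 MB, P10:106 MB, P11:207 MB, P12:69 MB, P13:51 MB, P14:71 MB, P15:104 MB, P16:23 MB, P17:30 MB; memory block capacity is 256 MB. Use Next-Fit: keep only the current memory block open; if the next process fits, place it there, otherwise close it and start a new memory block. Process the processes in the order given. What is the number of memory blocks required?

9

Put P1 (115 MB) in memory block 1; 141 MB remain.
Put P2 (251 MB) in memory block 2; 5 MB remain.
Put P3 (30 MB) in memory block 3; 226 MB remain.
Put P4 (92 MB) in memory block 3; 134 MB remain.
Put P5 (198 MB) in memory block 4; 58 MB remain.
Put P6 (43 MB) in memory block 4; 15 MB remain.
Put P7 (25 MB) in memory block 5; 231 MB remain.
Put P8 (64 MB) in memory block 5; 167 MB remain.
Put P9 (133 MB) in memory block 5; 34 MB remain.
Put P10 (106 MB) in memory block 6; 150 MB remain.
Put P11 (207 MB) in memory block 7; 49 MB remain.
Put P12 (69 MB) in memory block 8; 187 MB remain.
Put P13 (51 MB) in memory block 8; 136 MB remain.
Put P14 (71 MB) in memory block 8; 65 MB remain.
Put P15 (104 MB) in memory block 9; 152 MB remain.
Put P16 (23 MB) in memory block 9; 129 MB remain.
Put P17 (30 MB) in memory block 9; 99 MB remain.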